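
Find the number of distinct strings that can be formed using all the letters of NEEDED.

The 6 letters of NEEDED have repeats: D appearing twice and E appearing 3 times.
So there are 6! / (3!·2!) = 60 distinguishable arrangements.

60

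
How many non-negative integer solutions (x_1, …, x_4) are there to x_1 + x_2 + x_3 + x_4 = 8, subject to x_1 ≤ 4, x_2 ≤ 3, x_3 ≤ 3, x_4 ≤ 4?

56

Without the upper bounds there are C(11,3) = 165 ways to split 8 among 4 variables.
Subtract solutions that violate a single cap (substitute x_i' = x_i − (cap_i+1)): x_1 ≥ 5 gives C(6,3) = 20; x_2 ≥ 4 gives C(7,3) = 35; x_3 ≥ 4 gives C(7,3) = 35; x_4 ≥ 5 gives C(6,3) = 20. Together 110.
Add back pairs where two caps are both exceeded: 0 + 0 + 0 + 1 + 0 + 0 = 1.
By inclusion–exclusion the count is 165 − 110 + 1 = 56.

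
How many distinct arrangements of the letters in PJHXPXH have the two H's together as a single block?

Treat the 2 copies of H as a single block. The multiset to arrange is then {HH, J, P, P, X, X}, 6 items in all.
That gives (6)!/(2!·2!) = 180 arrangements.

180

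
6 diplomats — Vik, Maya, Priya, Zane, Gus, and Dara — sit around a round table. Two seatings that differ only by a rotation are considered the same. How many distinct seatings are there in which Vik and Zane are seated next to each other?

Glue Vik and Zane into a block (2 internal orders). Seating 5 units around a circle gives (4)! arrangements.
So 2 × (4)! = 2 × 24 = 48.

48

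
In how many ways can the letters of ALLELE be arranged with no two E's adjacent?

40

Total arrangements of ALLELE: 6!/(3!·2!) = 60.
If the two E's are adjacent, glue them into one block, leaving 5 items to arrange: (5)!/(3!) = 20 ways.
Hence 60 − 20 = 40.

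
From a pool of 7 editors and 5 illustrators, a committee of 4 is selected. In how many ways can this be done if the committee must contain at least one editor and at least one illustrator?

Total 4-person selections from all 12: C(12,4) = 495.
Selections missing a whole group: no editors → C(5,4) = 5; no illustrators → C(7,4) = 35.
Both groups omitted at once is impossible, so 495 − 40 = 455.

455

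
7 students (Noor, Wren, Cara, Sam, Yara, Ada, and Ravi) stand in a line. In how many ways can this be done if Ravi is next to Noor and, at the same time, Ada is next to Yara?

Treat {Ravi,Noor} as one block (2 orders) and {Ada,Yara} as another (2 orders).
That leaves 5 units to arrange: 2 × 2 × 5! = 4 × 120 = 480.

480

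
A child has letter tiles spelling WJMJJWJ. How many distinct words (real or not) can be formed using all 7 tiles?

105

Letter multiplicities in WJMJJWJ: J×4, M×1, W×2.
The number of distinct arrangements is 7!/(4!·2!) = 5040/48 = 105.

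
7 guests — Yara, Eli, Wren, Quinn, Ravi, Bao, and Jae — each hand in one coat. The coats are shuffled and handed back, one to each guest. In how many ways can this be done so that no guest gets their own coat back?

1854

Let Aᵢ be the assignments in which guest i gets their own coat. We want the size of the complement of A₁∪…∪A_7.
By inclusion–exclusion this is Σ_{j=0}^{7} (−1)^j C(7,j)·(7−j)!.
Computing: 5040 − 5040 + 2520 − 840 + 210 − 42 + 7 − 1 = 1854.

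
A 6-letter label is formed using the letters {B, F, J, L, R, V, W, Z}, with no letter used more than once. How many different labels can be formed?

This is a permutation of 6 out of 8: P(8,6) = 8!/2!.
8 × 7 × 6 × 5 × 4 × 3 = 20160.

20160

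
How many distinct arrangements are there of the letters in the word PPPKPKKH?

280

PPPKPKKH has 8 letters with K appearing 3 times and P appearing 4 times.
The number of distinct arrangements is 8!/(4!·3!) = 40320/144 = 280.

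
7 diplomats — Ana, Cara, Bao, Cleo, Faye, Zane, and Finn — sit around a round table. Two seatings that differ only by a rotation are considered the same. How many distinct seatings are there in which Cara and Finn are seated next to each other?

Glue Cara and Finn into a block (2 internal orders). Seating 6 units around a circle gives (5)! arrangements.
So 2 × (5)! = 2 × 120 = 240.

240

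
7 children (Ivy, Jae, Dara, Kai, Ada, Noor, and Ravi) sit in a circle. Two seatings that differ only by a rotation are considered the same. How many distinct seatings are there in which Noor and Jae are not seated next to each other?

480

Without the restriction there are (6)! = 720 seatings.
Those with Noor next to Jae: fuse the pair into one unit and seat 6 units around a circle — 2·(5)! = 240.
Subtracting, 720 − 240 = 480.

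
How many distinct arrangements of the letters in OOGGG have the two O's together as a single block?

4

Treat the 2 copies of O as a single block. The multiset to arrange is then {OO, G, G, G}, 4 items in all.
That gives (4)!/(3!) = 4 arrangements.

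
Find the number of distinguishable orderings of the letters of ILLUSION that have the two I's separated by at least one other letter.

There are 8!/(2!·2!) = 10080 arrangements of ILLUSION in total.
If the two I's are adjacent, glue them into one block, leaving 7 items to arrange: (7)!/(2!) = 2520 ways.
Hence 10080 − 2520 = 7560.

7560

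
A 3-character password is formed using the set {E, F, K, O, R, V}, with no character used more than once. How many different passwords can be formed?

120

With no repetition, fill the 3 characters in order: 6 choices, then 5, down to 4.
That product is 6 × 5 × 4 = 120.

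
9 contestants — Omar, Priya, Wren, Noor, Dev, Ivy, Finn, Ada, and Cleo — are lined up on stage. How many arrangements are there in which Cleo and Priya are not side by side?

282240

Of the 9! = 362880 arrangements, those with Cleo and Priya adjacent number 2 × 8! = 80640 (treat the pair as a block with 2 internal orders).
So 362880 − 80640 = 282240 arrangements keep them apart.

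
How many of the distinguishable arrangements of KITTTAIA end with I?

Fix I in the last position and arrange the remaining 7 letters.
Those 7 letters have A appearing twice and T appearing 3 times, giving (7)!/(3!·2!) = 420.

420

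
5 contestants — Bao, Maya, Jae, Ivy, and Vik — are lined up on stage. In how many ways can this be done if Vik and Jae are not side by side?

There are 5! = 120 arrangements in all. If Vik and Jae are adjacent, merging them into one block gives 2·(4)! = 48 arrangements.
Complementary counting: 120 − 48 = 72.

72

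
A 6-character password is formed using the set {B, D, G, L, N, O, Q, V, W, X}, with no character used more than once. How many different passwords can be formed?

151200

Choose and order 6 of the 10 symbols: the first character has 10 options, the next 9, and so on down to 5.
10 × 9 × 8 × 7 × 6 × 5 = 151200.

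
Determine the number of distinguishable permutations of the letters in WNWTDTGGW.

15120

The 9 letters of WNWTDTGGW have repeats: G appearing twice, T appearing twice, and W appearing 3 times.
Dividing 9! = 362880 by 3!·2!·2! = 24 for the repeated letters gives 15120.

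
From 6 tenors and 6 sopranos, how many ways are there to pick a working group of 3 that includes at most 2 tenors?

Split by how many tenors are chosen (0 through 2).
Sum: C(6,0)·C(6,3) + C(6,1)·C(6,2) + C(6,2)·C(6,1) = 20 + 90 + 90 = 200.

200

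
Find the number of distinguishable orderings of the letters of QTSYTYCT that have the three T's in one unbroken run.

Treat the 3 copies of T as a single block. The multiset to arrange is then {TTT, C, Q, S, Y, Y}, 6 items in all.
That gives (6)!/(2!) = 360 arrangements.

360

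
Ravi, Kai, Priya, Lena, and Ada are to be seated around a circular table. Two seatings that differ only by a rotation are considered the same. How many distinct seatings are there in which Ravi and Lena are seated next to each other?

Treat {Ravi, Lena} as one unit (2 internal orders) and seat the resulting 4 units around the table: (3)! circular arrangements.
So 2 × (3)! = 2 × 6 = 12.

12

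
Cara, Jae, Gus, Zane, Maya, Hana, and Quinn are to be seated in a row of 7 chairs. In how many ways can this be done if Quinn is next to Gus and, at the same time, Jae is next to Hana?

480

Treat {Quinn,Gus} as one block (2 orders) and {Jae,Hana} as another (2 orders).
That leaves 5 units to arrange: 2 × 2 × 5! = 4 × 120 = 480.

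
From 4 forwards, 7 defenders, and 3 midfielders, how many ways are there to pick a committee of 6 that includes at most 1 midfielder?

1848

Split by how many midfielders are chosen (0 through 1).
Sum: C(3,0)·C(11,6) + C(3,1)·C(11,5) = 462 + 1386 = 1848.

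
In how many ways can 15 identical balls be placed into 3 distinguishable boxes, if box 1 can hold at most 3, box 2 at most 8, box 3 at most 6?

Ignoring the caps, the number of non-negative solutions to x_1+…+x_3 = 15 is C(17,2) = 136.
Subtract solutions that violate a single cap (substitute x_i' = x_i − (cap_i+1)): x_1 ≥ 4 gives C(13,2) = 78; x_2 ≥ 9 gives C(8,2) = 28; x_3 ≥ 7 gives C(10,2) = 45. Together 151.
Add back pairs where two caps are both exceeded: 6 + 15 + 0 = 21.
By inclusion–exclusion the count is 136 − 151 + 21 = 6.

6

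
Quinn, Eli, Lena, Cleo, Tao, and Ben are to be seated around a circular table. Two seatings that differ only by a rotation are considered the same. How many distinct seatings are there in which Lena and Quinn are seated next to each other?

Treat {Lena, Quinn} as one unit (2 internal orders) and seat the resulting 5 units around the table: (4)! circular arrangements.
So 2 × (4)! = 2 × 24 = 48.

48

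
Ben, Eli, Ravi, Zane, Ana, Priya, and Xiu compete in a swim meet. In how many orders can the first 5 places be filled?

2520

This is an ordered selection of 5 from 7: P(7,5).
That gives 7 × 6 × 5 × 4 × 3 = 2520.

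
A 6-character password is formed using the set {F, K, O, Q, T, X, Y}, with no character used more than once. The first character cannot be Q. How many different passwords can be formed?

4320

The first character has 7−1 = 6 choices (anything except Q).
The remaining 5 characters are filled from the other 6 symbols without repetition: 6 × 5 × 4 × 3 × 2 = 720.
Total: 6 × 720 = 4320.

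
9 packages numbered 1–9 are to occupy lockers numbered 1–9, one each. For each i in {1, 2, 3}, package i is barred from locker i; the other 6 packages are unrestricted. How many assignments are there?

256320

Let Aᵢ (for i ∈ {1, 2, 3}) be the placements that put package i in its forbidden locker. Any j of these fix j positions, leaving (9−j)! ways to fill the rest, and there are C(3,j) ways to pick which j.
By inclusion–exclusion, the number of valid placements is Σ_{j=0}^{3} (−1)^j C(3,j)·(9−j)!.
Computing: 362880 − 120960 + 15120 − 720 = 256320.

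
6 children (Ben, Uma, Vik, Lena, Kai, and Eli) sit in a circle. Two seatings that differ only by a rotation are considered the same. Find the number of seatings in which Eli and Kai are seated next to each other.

Treat {Eli, Kai} as one unit (2 internal orders) and seat the resulting 5 units around the table: (4)! circular arrangements.
So 2 × (4)! = 2 × 24 = 48.

48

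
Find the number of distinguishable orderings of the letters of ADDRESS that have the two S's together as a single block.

360

Treat the 2 copies of S as a single block. The multiset to arrange is then {SS, A, D, D, E, R}, 6 items in all.
That gives (6)!/(2!) = 360 arrangements.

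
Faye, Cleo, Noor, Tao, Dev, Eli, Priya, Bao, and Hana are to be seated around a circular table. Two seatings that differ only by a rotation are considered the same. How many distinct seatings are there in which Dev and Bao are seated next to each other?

Treat {Dev, Bao} as one unit (2 internal orders) and seat the resulting 8 units around the table: (7)! circular arrangements.
So 2 × (7)! = 2 × 5040 = 10080.

10080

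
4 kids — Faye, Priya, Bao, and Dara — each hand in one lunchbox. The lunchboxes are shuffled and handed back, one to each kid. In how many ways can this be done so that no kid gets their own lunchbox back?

9

This is the derangement count D_4: permutations of 4 items with no fixed point.
By inclusion–exclusion this is Σ_{j=0}^{4} (−1)^j C(4,j)·(4−j)!.
Computing: 24 − 24 + 12 − 4 + 1 = 9.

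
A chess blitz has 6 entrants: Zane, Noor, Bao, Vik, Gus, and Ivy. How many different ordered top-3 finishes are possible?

120

There are 6 choices for 1st place, 5 for 2nd, and 4 for 3rd.
That gives 6 × 5 × 4 = 120.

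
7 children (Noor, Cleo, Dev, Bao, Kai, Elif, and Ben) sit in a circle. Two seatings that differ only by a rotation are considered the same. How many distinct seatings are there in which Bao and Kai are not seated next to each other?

All circular seatings of 7 people number (6)! = 720.
Seatings with Bao beside Kai: treat them as a block with 2 internal orders, giving 2 × (5)! = 240.
Subtracting, 720 − 240 = 480.

480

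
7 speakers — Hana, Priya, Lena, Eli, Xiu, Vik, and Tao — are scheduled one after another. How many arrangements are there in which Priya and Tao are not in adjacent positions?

Of the 7! = 5040 arrangements, those with Priya and Tao adjacent number 2 × 6! = 1440 (treat the pair as a block with 2 internal orders).
So 5040 − 1440 = 3600 arrangements keep them apart.

3600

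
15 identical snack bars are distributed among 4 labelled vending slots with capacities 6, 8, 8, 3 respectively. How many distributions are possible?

174

By stars and bars, unrestricted non-negative solutions to x_1+…+x_4 = 15 number C(15+3,3) = 816.
Subtract solutions that violate a single cap (substitute x_i' = x_i − (cap_i+1)): x_1 ≥ 7 gives C(11,3) = 165; x_2 ≥ 9 gives C(9,3) = 84; x_3 ≥ 9 gives C(9,3) = 84; x_4 ≥ 4 gives C(14,3) = 364. Together 697.
Add back pairs where two caps are both exceeded: 0 + 0 + 35 + 0 + 10 + 10 = 55.
By inclusion–exclusion the count is 816 − 697 + 55 = 174.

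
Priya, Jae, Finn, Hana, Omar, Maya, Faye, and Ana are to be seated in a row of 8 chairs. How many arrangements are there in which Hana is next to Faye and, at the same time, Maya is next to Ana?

2880

Treat {Hana,Faye} as one block (2 orders) and {Maya,Ana} as another (2 orders).
That leaves 6 units to arrange: 2 × 2 × 6! = 4 × 720 = 2880.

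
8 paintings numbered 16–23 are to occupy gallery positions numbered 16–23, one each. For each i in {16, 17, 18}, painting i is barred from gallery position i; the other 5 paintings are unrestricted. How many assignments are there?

Let Aᵢ (for i ∈ {16, 17, 18}) be the placements that put painting i in its forbidden gallery position. Any j of these fix j positions, leaving (8−j)! ways to fill the rest, and there are C(3,j) ways to pick which j.
By inclusion–exclusion, the number of valid placements is Σ_{j=0}^{3} (−1)^j C(3,j)·(8−j)!.
Computing: 40320 − 15120 + 2160 − 120 = 27240.

27240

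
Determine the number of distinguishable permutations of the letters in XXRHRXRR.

280

The 8 letters of XXRHRXRR have repeats: R appearing 4 times and X appearing 3 times.
Dividing 8! = 40320 by 4!·3! = 144 for the repeated letters gives 280.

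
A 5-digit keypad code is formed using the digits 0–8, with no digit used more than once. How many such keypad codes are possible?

15120

This is a permutation of 5 out of 9: P(9,5) = 9!/4!.
9 × 8 × 7 × 6 × 5 = 15120.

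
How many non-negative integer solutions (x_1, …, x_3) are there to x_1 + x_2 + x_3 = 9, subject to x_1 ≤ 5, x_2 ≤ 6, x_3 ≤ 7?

Without the upper bounds there are C(11,2) = 55 ways to split 9 among 3 variables.
Subtract solutions that violate a single cap (substitute x_i' = x_i − (cap_i+1)): x_1 ≥ 6 gives C(5,2) = 10; x_2 ≥ 7 gives C(4,2) = 6; x_3 ≥ 8 gives C(3,2) = 3. Together 19.
No two caps can be exceeded simultaneously, so the pair terms are all 0.
By inclusion–exclusion the count is 55 − 19 + 0 = 36.

36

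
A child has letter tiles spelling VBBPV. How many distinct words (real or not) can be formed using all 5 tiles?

VBBPV has 5 letters with B appearing twice and V appearing twice.
So there are 5! / (2!·2!) = 30 distinguishable arrangements.

30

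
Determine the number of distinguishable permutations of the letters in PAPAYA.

60

The 6 letters of PAPAYA have repeats: A appearing 3 times and P appearing twice.
So there are 6! / (3!·2!) = 60 distinguishable arrangements.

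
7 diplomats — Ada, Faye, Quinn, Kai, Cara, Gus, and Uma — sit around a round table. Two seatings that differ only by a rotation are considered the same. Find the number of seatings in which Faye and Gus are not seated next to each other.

480

All circular seatings of 7 people number (6)! = 720.
Those with Faye next to Gus: fuse the pair into one unit and seat 6 units around a circle — 2·(5)! = 240.
Subtracting, 720 − 240 = 480.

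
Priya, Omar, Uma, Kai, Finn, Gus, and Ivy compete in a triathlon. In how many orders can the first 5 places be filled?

This is an ordered selection of 5 from 7: P(7,5).
That gives 7 × 6 × 5 × 4 × 3 = 2520.

2520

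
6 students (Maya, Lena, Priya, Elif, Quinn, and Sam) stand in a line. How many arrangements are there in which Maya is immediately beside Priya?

Glue Maya and Priya into one block (2 internal orders), leaving 5 units to arrange in a row.
That gives 2 × 5! = 2 × 120 = 240.

240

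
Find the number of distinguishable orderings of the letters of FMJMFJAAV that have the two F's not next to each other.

There are 9!/(2!·2!·2!·2!) = 22680 arrangements of FMJMFJAAV in total.
Arrangements with the F's together: treat FF as one letter, giving (8)!/(2!·2!·2!) = 5040.
Hence 22680 − 5040 = 17640.

17640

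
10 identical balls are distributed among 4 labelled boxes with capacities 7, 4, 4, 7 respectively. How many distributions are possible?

Ignoring the caps, the number of non-negative solutions to x_1+…+x_4 = 10 is C(13,3) = 286.
Subtract solutions that violate a single cap (substitute x_i' = x_i − (cap_i+1)): x_1 ≥ 8 gives C(5,3) = 10; x_2 ≥ 5 gives C(8,3) = 56; x_3 ≥ 5 gives C(8,3) = 56; x_4 ≥ 8 gives C(5,3) = 10. Together 132.
Add back pairs where two caps are both exceeded: 0 + 0 + 0 + 1 + 0 + 0 = 1.
By inclusion–exclusion the count is 286 − 132 + 1 = 155.

155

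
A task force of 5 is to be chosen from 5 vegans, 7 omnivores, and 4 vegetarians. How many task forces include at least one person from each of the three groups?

3010

With no constraint there are C(16,5) = 4368 possible selections.
Subtract selections that omit an entire group: no vegans → C(11,5) = 462; no omnivores → C(9,5) = 126; no vegetarians → C(12,5) = 792.
Add back selections omitting two groups (i.e. drawn from a single group): C(5,5) + C(7,5) + C(4,5) = 22.
By inclusion–exclusion: 4368 − 1380 + 22 = 3010.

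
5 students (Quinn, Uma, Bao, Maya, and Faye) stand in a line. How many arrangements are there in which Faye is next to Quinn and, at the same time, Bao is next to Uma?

Treat {Faye,Quinn} as one block (2 orders) and {Bao,Uma} as another (2 orders).
That leaves 3 units to arrange: 2 × 2 × 3! = 4 × 6 = 24.

24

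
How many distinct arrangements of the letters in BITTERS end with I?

With the last slot taken by I, it remains to arrange the other 6 letters (BTTERS).
Those 6 letters have T appearing twice, giving (6)!/(2!) = 360.

360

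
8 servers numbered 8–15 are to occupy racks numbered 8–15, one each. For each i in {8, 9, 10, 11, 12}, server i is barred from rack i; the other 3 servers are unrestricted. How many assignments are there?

21234

Let Aᵢ (for 8 ≤ i ≤ 12) be the placements that put server i in its forbidden rack. Any j of these fix j positions, leaving (8−j)! ways to fill the rest, and there are C(5,j) ways to pick which j.
By inclusion–exclusion, the number of valid placements is Σ_{j=0}^{5} (−1)^j C(5,j)·(8−j)!.
Computing: 40320 − 25200 + 7200 − 1200 + 120 − 6 = 21234.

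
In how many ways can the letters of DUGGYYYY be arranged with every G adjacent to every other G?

Treat the 2 copies of G as a single block. The multiset to arrange is then {GG, D, U, Y, Y, Y, Y}, 7 items in all.
That gives (7)!/(4!) = 210 arrangements.

210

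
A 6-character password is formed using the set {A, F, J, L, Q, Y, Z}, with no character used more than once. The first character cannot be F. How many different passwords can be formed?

The first character has 7−1 = 6 choices (anything except F).
The remaining 5 characters are filled from the other 6 symbols without repetition: 6 × 5 × 4 × 3 × 2 = 720.
Total: 6 × 720 = 4320.

4320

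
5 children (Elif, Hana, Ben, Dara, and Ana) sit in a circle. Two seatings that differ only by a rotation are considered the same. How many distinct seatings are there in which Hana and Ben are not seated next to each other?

12

All circular seatings of 5 people number (4)! = 24.
Seatings with Hana beside Ben: treat them as a block with 2 internal orders, giving 2 × (3)! = 12.
Subtracting, 24 − 12 = 12.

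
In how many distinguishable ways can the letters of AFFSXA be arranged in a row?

Letter multiplicities in AFFSXA: A×2, F×2, S×1, X×1.
Dividing 6! = 720 by 2!·2! = 4 for the repeated letters gives 180.

180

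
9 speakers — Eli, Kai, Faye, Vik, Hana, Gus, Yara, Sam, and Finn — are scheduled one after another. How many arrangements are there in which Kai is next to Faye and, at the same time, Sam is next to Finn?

20160

Treat {Kai,Faye} as one block (2 orders) and {Sam,Finn} as another (2 orders).
That leaves 7 units to arrange: 2 × 2 × 7! = 4 × 5040 = 20160.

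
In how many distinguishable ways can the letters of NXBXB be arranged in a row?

30

Letter multiplicities in NXBXB: B×2, N×1, X×2.
So there are 5! / (2!·2!) = 30 distinguishable arrangements.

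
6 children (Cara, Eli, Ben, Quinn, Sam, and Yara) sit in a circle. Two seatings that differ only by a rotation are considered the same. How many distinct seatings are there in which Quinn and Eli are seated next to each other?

48

Glue Quinn and Eli into a block (2 internal orders). Seating 5 units around a circle gives (4)! arrangements.
So 2 × (4)! = 2 × 24 = 48.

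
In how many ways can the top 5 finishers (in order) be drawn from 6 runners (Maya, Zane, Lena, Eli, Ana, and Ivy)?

720

There are 6 choices for 1st place, 5 for 2nd, and so on down to 2 for position 5.
That gives 6 × 5 × 4 × 3 × 2 = 720.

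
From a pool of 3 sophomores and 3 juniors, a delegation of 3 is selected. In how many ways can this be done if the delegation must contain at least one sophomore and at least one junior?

Unrestricted: C(6,3) = 20 ways to pick any 3 of the 6.
Subtract selections that omit an entire group: no sophomores → C(3,3) = 1; no juniors → C(3,3) = 1.
Both groups omitted at once is impossible, so 20 − 2 = 18.

18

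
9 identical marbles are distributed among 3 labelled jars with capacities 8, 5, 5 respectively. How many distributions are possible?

Without the upper bounds there are C(11,2) = 55 ways to split 9 among 3 jars.
Subtract solutions that violate a single cap (substitute x_i' = x_i − (cap_i+1)): x_1 ≥ 9 gives C(2,2) = 1; x_2 ≥ 6 gives C(5,2) = 10; x_3 ≥ 6 gives C(5,2) = 10. Together 21.
No two caps can be exceeded simultaneously, so the pair terms are all 0.
By inclusion–exclusion the count is 55 − 21 + 0 = 34.

34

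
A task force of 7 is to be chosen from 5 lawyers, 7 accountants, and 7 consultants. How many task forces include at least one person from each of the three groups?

45374

Unrestricted: C(19,7) = 50388 ways to pick any 7 of the 19.
Selections missing a whole group: no lawyers → C(14,7) = 3432; no accountants → C(12,7) = 792; no consultants → C(12,7) = 792.
Add back selections omitting two groups (i.e. drawn from a single group): C(5,7) + C(7,7) + C(7,7) = 2.
By inclusion–exclusion: 50388 − 5016 + 2 = 45374.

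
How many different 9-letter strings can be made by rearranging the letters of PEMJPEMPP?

3780

The 9 letters of PEMJPEMPP have repeats: E appearing twice, M appearing twice, and P appearing 4 times.
Dividing 9! = 362880 by 4!·2!·2! = 96 for the repeated letters gives 3780.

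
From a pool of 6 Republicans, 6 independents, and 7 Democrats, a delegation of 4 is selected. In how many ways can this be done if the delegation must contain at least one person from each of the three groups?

Total 4-person selections from all 19: C(19,4) = 3876.
Selections missing a whole group: no Republicans → C(13,4) = 715; no independents → C(13,4) = 715; no Democrats → C(12,4) = 495.
Add back selections omitting two groups (i.e. drawn from a single group): C(6,4) + C(6,4) + C(7,4) = 65.
By inclusion–exclusion: 3876 − 1925 + 65 = 2016.

2016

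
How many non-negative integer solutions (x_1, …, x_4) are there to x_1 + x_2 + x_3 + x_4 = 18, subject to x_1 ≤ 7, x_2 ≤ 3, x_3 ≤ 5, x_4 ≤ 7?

34

By stars and bars, unrestricted non-negative solutions to x_1+…+x_4 = 18 number C(18+3,3) = 1330.
Subtract solutions that violate a single cap (substitute x_i' = x_i − (cap_i+1)): x_1 ≥ 8 gives C(13,3) = 286; x_2 ≥ 4 gives C(17,3) = 680; x_3 ≥ 6 gives C(15,3) = 455; x_4 ≥ 8 gives C(13,3) = 286. Together 1707.
Add back pairs where two caps are both exceeded: 84 + 35 + 10 + 165 + 84 + 35 = 413.
Subtract triples: 1 + 0 + 0 + 1 = 2.
By inclusion–exclusion the count is 1330 − 1707 + 413 − 2 = 34.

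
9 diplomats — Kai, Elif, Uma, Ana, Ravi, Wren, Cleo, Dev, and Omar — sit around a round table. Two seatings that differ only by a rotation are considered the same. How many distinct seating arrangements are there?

40320

Seat Kai anywhere (absorbing the rotational symmetry), then permute the other 8: (8)! = 40320.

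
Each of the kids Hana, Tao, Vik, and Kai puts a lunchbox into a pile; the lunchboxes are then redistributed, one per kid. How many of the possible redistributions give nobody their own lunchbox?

This is the derangement count D_4: permutations of 4 items with no fixed point.
By inclusion–exclusion this is Σ_{j=0}^{4} (−1)^j C(4,j)·(4−j)!.
Computing: 24 − 24 + 12 − 4 + 1 = 9.

9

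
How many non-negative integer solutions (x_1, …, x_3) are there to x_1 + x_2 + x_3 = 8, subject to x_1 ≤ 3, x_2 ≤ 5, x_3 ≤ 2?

6

Ignoring the caps, the number of non-negative solutions to x_1+…+x_3 = 8 is C(10,2) = 45.
Subtract solutions that violate a single cap (substitute x_i' = x_i − (cap_i+1)): x_1 ≥ 4 gives C(6,2) = 15; x_2 ≥ 6 gives C(4,2) = 6; x_3 ≥ 3 gives C(7,2) = 21. Together 42.
Add back pairs where two caps are both exceeded: 0 + 3 + 0 = 3.
By inclusion–exclusion the count is 45 − 42 + 3 = 6.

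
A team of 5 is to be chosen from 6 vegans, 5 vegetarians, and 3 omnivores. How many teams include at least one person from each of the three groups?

1365

Total 5-person selections from all 14: C(14,5) = 2002.
Selections missing a whole group: no vegans → C(8,5) = 56; no vegetarians → C(9,5) = 126; no omnivores → C(11,5) = 462.
Add back selections omitting two groups (i.e. drawn from a single group): C(6,5) + C(5,5) + C(3,5) = 7.
By inclusion–exclusion: 2002 − 644 + 7 = 1365.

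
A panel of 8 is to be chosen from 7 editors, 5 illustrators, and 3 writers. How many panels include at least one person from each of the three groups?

With no constraint there are C(15,8) = 6435 possible selections.
Selections missing a whole group: no editors → C(8,8) = 1; no illustrators → C(10,8) = 45; no writers → C(12,8) = 495.
Add back selections omitting two groups (i.e. drawn from a single group): C(7,8) + C(5,8) + C(3,8) = 0.
By inclusion–exclusion: 6435 − 541 + 0 = 5894.

5894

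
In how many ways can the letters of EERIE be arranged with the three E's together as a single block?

Treat the 3 copies of E as a single block. The multiset to arrange is then {EEE, I, R}, 3 items in all.
All 3 items are distinct, so there are (3)! = 6 arrangements.

6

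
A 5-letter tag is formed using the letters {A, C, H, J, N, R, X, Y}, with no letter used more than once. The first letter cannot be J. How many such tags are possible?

5880

The first letter has 8−1 = 7 choices (anything except J).
The remaining 4 letters are filled from the other 7 symbols without repetition: 7 × 6 × 5 × 4 = 840.
Total: 7 × 840 = 5880.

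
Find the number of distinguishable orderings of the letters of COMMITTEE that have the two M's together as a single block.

10080

Treat the 2 copies of M as a single block. The multiset to arrange is then {MM, C, E, E, I, O, T, T}, 8 items in all.
That gives (8)!/(2!·2!) = 10080 arrangements.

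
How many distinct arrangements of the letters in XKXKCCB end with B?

90

Fix B in the last position and arrange the remaining 6 letters.
Those 6 letters have C appearing twice, K appearing twice, and X appearing twice, giving (6)!/(2!·2!·2!) = 90.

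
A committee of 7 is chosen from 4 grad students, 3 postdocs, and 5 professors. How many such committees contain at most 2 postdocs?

666

Split by how many postdocs are chosen (0 through 2).
Sum: C(3,0)·C(9,7) + C(3,1)·C(9,6) + C(3,2)·C(9,5) = 36 + 252 + 378 = 666.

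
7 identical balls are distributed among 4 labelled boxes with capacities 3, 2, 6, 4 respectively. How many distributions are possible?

55

By stars and bars, unrestricted non-negative solutions to x_1+…+x_4 = 7 number C(7+3,3) = 120.
Subtract solutions that violate a single cap (substitute x_i' = x_i − (cap_i+1)): x_1 ≥ 4 gives C(6,3) = 20; x_2 ≥ 3 gives C(7,3) = 35; x_3 ≥ 7 gives C(3,3) = 1; x_4 ≥ 5 gives C(5,3) = 10. Together 66.
Add back pairs where two caps are both exceeded: 1 + 0 + 0 + 0 + 0 + 0 = 1.
By inclusion–exclusion the count is 120 − 66 + 1 = 55.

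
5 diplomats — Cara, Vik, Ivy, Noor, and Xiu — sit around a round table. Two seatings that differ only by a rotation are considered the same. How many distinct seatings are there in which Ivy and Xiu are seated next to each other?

12

Treat {Ivy, Xiu} as one unit (2 internal orders) and seat the resulting 4 units around the table: (3)! circular arrangements.
So 2 × (3)! = 2 × 6 = 12.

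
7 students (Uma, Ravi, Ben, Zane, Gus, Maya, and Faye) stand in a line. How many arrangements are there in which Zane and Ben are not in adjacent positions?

3600

Of the 7! = 5040 arrangements, those with Zane and Ben adjacent number 2 × 6! = 1440 (treat the pair as a block with 2 internal orders).
Complementary counting: 5040 − 1440 = 3600.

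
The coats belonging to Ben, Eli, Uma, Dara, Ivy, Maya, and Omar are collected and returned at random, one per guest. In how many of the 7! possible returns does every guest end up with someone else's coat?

This is the derangement count D_7: permutations of 7 items with no fixed point.
By inclusion–exclusion this is Σ_{j=0}^{7} (−1)^j C(7,j)·(7−j)!.
Computing: 5040 − 5040 + 2520 − 840 + 210 − 42 + 7 − 1 = 1854.

1854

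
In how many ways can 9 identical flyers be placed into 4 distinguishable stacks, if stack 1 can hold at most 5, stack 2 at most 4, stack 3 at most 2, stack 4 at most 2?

27

By stars and bars, unrestricted non-negative solutions to x_1+…+x_4 = 9 number C(9+3,3) = 220.
Subtract solutions that violate a single cap (substitute x_i' = x_i − (cap_i+1)): x_1 ≥ 6 gives C(6,3) = 20; x_2 ≥ 5 gives C(7,3) = 35; x_3 ≥ 3 gives C(9,3) = 84; x_4 ≥ 3 gives C(9,3) = 84. Together 223.
Add back pairs where two caps are both exceeded: 0 + 1 + 1 + 4 + 4 + 20 = 30.
By inclusion–exclusion the count is 220 − 223 + 30 = 27.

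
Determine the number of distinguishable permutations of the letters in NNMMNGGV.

Letter multiplicities in NNMMNGGV: G×2, M×2, N×3, V×1.
So there are 8! / (3!·2!·2!) = 1680 distinguishable arrangements.

1680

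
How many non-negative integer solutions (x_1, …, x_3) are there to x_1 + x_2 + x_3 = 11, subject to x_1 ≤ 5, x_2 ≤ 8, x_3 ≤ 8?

45

Ignoring the caps, the number of non-negative solutions to x_1+…+x_3 = 11 is C(13,2) = 78.
Subtract solutions that violate a single cap (substitute x_i' = x_i − (cap_i+1)): x_1 ≥ 6 gives C(7,2) = 21; x_2 ≥ 9 gives C(4,2) = 6; x_3 ≥ 9 gives C(4,2) = 6. Together 33.
No two caps can be exceeded simultaneously, so the pair terms are all 0.
By inclusion–exclusion the count is 78 − 33 + 0 = 45.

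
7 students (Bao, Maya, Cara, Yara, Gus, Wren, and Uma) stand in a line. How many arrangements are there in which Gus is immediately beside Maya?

Glue Gus and Maya into one block (2 internal orders), leaving 6 units to arrange in a row.
That gives 2 × 6! = 2 × 720 = 1440.

1440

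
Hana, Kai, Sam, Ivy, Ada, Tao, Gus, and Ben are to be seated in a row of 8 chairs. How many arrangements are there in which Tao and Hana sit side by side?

10080

Glue Tao and Hana into one block (2 internal orders), leaving 7 units to arrange in a row.
So the count is 2·(7)! = 10080.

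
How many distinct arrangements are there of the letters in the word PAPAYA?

60

PAPAYA has 6 letters with A appearing 3 times and P appearing twice.
So there are 6! / (3!·2!) = 60 distinguishable arrangements.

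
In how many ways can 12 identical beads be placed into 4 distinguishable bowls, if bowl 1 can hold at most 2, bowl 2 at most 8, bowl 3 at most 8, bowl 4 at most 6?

151

Ignoring the caps, the number of non-negative solutions to x_1+…+x_4 = 12 is C(15,3) = 455.
Subtract solutions that violate a single cap (substitute x_i' = x_i − (cap_i+1)): x_1 ≥ 3 gives C(12,3) = 220; x_2 ≥ 9 gives C(6,3) = 20; x_3 ≥ 9 gives C(6,3) = 20; x_4 ≥ 7 gives C(8,3) = 56. Together 316.
Add back pairs where two caps are both exceeded: 1 + 1 + 10 + 0 + 0 + 0 = 12.
By inclusion–exclusion the count is 455 − 316 + 12 = 151.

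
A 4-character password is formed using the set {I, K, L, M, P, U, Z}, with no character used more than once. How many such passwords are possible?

840

This is a permutation of 4 out of 7: P(7,4) = 7!/3!.
That product is 7 × 6 × 5 × 4 = 840.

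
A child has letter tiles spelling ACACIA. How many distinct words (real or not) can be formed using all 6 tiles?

Letter multiplicities in ACACIA: A×3, C×2, I×1.
So there are 6! / (3!·2!) = 60 distinguishable arrangements.

60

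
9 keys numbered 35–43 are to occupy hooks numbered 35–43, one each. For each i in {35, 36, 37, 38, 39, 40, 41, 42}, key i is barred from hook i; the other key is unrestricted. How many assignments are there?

148329

Let Aᵢ (for 35 ≤ i ≤ 42) be the placements that put key i in its forbidden hook. Any j of these fix j positions, leaving (9−j)! ways to fill the rest, and there are C(8,j) ways to pick which j.
By inclusion–exclusion, the number of valid placements is Σ_{j=0}^{8} (−1)^j C(8,j)·(9−j)!.
Computing: 362880 − 322560 + 141120 − 40320 + 8400 − 1344 + 168 − 16 + 1 = 148329.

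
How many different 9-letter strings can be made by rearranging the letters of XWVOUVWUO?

Letter multiplicities in XWVOUVWUO: O×2, U×2, V×2, W×2, X×1.
The number of distinct arrangements is 9!/(2!·2!·2!·2!) = 362880/16 = 22680.

22680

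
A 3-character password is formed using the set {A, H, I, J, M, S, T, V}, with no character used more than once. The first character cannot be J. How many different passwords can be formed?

294

The first character has 8−1 = 7 choices (anything except J).
The remaining 2 characters are filled from the other 7 symbols without repetition: 7 × 6 = 42.
Total: 7 × 42 = 294.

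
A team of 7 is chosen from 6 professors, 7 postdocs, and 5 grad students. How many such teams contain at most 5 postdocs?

31746

Split by how many postdocs are chosen (0 through 5).
Sum: C(7,0)·C(11,7) + C(7,1)·C(11,6) + C(7,2)·C(11,5) + C(7,3)·C(11,4) + C(7,4)·C(11,3) + C(7,5)·C(11,2) = 330 + 3234 + 9702 + 11550 + 5775 + 1155 = 31746.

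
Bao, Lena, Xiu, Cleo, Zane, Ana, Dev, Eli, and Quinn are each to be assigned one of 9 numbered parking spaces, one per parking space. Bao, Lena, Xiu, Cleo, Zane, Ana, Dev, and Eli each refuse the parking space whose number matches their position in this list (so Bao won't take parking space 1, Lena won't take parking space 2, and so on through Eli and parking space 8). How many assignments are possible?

148329

Let Aᵢ (for 1 ≤ i ≤ 8) be the placements that put person i in their forbidden parking space. Any j of these fix j positions, leaving (9−j)! ways to fill the rest, and there are C(8,j) ways to pick which j.
By inclusion–exclusion, the number of valid placements is Σ_{j=0}^{8} (−1)^j C(8,j)·(9−j)!.
Computing: 362880 − 322560 + 141120 − 40320 + 8400 − 1344 + 168 − 16 + 1 = 148329.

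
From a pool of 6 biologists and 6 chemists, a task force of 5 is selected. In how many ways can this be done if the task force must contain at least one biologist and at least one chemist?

With no constraint there are C(12,5) = 792 possible selections.
Subtract selections that omit an entire group: no biologists → C(6,5) = 6; no chemists → C(6,5) = 6.
Both groups omitted at once is impossible, so 792 − 12 = 780.

780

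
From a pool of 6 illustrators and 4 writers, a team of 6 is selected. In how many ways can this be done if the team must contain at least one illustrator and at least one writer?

Unrestricted: C(10,6) = 210 ways to pick any 6 of the 10.
Subtract selections that omit an entire group: no illustrators → C(4,6) = 0; no writers → C(6,6) = 1.
Both groups omitted at once is impossible, so 210 − 1 = 209.

209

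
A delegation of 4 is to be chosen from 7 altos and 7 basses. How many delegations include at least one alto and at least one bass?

With no constraint there are C(14,4) = 1001 possible selections.
Subtract selections that omit an entire group: no altos → C(7,4) = 35; no basses → C(7,4) = 35.
Both groups omitted at once is impossible, so 1001 − 70 = 931.

931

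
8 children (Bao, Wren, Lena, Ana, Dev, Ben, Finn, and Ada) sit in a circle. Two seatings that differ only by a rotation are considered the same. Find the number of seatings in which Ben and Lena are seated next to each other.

1440

Treat {Ben, Lena} as one unit (2 internal orders) and seat the resulting 7 units around the table: (6)! circular arrangements.
So 2 × (6)! = 2 × 720 = 1440.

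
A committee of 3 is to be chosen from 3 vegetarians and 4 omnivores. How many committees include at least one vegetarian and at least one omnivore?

30

Unrestricted: C(7,3) = 35 ways to pick any 3 of the 7.
Selections missing a whole group: no vegetarians → C(4,3) = 4; no omnivores → C(3,3) = 1.
Both groups omitted at once is impossible, so 35 − 5 = 30.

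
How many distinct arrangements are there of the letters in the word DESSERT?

1260

The 7 letters of DESSERT have repeats: E appearing twice and S appearing twice.
Dividing 7! = 5040 by 2!·2! = 4 for the repeated letters gives 1260.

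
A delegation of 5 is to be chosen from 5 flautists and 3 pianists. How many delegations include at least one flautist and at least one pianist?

55

With no constraint there are C(8,5) = 56 possible selections.
Selections missing a whole group: no flautists → C(3,5) = 0; no pianists → C(5,5) = 1.
Both groups omitted at once is impossible, so 56 − 1 = 55.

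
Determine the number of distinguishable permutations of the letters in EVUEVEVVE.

630

Letter multiplicities in EVUEVEVVE: E×4, U×1, V×4.
Dividing 9! = 362880 by 4!·4! = 576 for the repeated letters gives 630.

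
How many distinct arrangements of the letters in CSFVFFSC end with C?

With the last slot taken by C, it remains to arrange the other 7 letters (SFVFFSC).
Those 7 letters have F appearing 3 times and S appearing twice, giving (7)!/(3!·2!) = 420.

420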